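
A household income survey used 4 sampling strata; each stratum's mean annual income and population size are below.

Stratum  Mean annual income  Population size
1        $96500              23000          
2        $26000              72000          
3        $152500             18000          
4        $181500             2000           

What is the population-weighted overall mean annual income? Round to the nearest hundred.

62600

Σ Nₕ·x̄ₕ = 96500×23000 + 26000×72000 + 152500×18000 + 181500×2000
  = 7199500000
Σ Nₕ = 23000 + 72000 + 18000 + 2000 = 115000
Overall mean = 7199500000 / 115000 = 62604.348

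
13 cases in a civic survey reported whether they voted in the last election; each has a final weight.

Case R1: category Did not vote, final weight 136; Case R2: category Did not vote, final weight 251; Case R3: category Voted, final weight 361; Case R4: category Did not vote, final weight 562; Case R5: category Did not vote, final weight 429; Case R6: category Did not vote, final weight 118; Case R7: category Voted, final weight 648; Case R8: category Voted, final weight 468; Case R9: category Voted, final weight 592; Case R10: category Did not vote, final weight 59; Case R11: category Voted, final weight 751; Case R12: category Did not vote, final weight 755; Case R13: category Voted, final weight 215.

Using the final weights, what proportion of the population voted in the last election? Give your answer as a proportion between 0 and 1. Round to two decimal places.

Sum of weights for 'Voted' = 361 + 648 + 468 + 592 + 751 + 215 = 3035
Total weight = 5345
Weighted proportion = 3035 / 5345 = 0.56782039

0.57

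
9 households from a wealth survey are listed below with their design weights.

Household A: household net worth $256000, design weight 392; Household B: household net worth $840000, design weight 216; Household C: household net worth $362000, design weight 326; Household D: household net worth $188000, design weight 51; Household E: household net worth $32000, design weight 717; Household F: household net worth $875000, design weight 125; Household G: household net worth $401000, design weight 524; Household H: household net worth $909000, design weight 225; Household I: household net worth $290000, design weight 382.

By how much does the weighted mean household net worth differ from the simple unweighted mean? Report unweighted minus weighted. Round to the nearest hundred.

100700

Unweighted sum = 4153000
Unweighted mean = 4153000 / 9 = 461444.44
Weighted sum = 256000×392 + 840000×216 + 362000×326 + 188000×51 + 32000×717 + 875000×125 + 401000×524 + 909000×225 + 290000×382
  = 100352000 + 181440000 + 118012000 + 9588000 + 22944000 + 109375000 + 210124000 + 204525000 + 110780000 = 1067140000
Sum of weights = 392 + 216 + 326 + 51 + 717 + 125 + 524 + 225 + 382 = 2958
Weighted mean = 1067140000 / 2958 = 360764.03
Difference (unweighted minus weighted) = 100680.41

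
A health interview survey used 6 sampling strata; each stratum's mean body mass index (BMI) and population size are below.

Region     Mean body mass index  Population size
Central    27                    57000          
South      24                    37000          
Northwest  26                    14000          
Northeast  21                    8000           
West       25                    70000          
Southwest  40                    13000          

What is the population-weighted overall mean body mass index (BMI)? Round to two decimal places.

Σ Nₕ·x̄ₕ = 27×57000 + 24×37000 + 26×14000 + 21×8000 + 25×70000 + 40×13000
  = 5229000
Σ Nₕ = 199000
Overall mean = 5229000 / 199000 = 26.276382

26.28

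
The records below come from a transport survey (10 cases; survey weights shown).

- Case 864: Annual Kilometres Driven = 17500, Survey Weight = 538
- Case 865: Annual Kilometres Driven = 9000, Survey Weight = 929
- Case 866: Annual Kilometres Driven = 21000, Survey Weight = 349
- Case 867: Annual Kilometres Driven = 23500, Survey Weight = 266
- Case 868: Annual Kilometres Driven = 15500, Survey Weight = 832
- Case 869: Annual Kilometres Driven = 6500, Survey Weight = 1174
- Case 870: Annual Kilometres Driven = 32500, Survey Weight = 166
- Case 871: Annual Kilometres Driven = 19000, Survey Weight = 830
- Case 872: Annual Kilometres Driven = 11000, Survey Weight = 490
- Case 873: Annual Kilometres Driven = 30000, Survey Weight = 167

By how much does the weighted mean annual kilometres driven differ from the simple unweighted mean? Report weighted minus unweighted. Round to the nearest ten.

-4010

Unweighted sum = 17500 + 9000 + 21000 + 23500 + 15500 + 6500 + 32500 + 19000 + 11000 + 30000 = 185500
Unweighted mean = 185500 / 10 = 18550
Weighted sum = 17500×538 + 9000×929 + 21000×349 + 23500×266 + 15500×832 + 6500×1174 + 32500×166 + 19000×830 + 11000×490 + 30000×167
  = 9415000 + 8361000 + 7329000 + 6251000 + 12896000 + 7631000 + 5395000 + 15770000 + 5390000 + 5010000 = 83448000
Sum of weights = 538 + 929 + 349 + 266 + 832 + 1174 + 166 + 830 + 490 + 167 = 5741
Weighted mean = 83448000 / 5741 = 14535.447
Difference (weighted minus unweighted) = -4014.5532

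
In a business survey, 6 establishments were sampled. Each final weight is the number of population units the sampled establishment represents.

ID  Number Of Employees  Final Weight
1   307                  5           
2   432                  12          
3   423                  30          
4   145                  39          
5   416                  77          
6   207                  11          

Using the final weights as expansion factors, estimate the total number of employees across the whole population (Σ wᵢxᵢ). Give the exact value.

Weighted total = 307×5 + 432×12 + 423×30 + 145×39 + 416×77 + 207×11
  = 1535 + 5184 + 12690 + 5655 + 32032 + 2277 = 59373

59373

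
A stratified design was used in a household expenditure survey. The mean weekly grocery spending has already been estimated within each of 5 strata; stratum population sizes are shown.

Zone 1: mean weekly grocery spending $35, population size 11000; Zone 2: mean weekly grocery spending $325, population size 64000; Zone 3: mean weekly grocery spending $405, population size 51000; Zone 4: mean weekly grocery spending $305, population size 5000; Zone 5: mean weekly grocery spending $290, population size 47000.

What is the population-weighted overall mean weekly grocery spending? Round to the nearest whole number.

320

Σ Nₕ·x̄ₕ = 56995000
Σ Nₕ = 11000 + 64000 + 51000 + 5000 + 47000 = 178000
Overall mean = 56995000 / 178000 = 320.19663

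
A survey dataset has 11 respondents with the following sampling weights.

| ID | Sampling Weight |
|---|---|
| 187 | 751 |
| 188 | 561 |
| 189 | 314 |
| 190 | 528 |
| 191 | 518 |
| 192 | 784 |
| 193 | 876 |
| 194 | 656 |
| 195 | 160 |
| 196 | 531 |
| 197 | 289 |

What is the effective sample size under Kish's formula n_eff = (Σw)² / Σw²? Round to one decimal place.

9.6

Σ wᵢ = 751 + 561 + 314 + 528 + 518 + 784 + 876 + 656 + 160 + 531 + 289 = 5968
Σ wᵢ² = 3727876
n_eff = 5968² / 3727876 = 35617024 / 3727876 = 9.5542405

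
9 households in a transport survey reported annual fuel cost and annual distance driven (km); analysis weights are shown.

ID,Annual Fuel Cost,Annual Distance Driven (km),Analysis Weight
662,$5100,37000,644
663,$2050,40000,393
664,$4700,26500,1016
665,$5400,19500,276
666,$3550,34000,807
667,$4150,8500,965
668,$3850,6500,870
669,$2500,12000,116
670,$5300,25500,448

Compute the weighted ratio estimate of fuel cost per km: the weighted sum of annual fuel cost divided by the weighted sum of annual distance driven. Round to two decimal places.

0.18

Σ wᵢ·y = 5100×644 + 2050×393 + 4700×1016 + 5400×276 + 3550×807 + 4150×965 + 3850×870 + 2500×116 + 5300×448
  = 3284400 + 805650 + 4775200 + 1490400 + 2864850 + 4004750 + 3349500 + 290000 + 2374400 = 23239150
Σ wᵢ·x = 125965500
Ratio = 23239150 / 125965500 = 0.18448821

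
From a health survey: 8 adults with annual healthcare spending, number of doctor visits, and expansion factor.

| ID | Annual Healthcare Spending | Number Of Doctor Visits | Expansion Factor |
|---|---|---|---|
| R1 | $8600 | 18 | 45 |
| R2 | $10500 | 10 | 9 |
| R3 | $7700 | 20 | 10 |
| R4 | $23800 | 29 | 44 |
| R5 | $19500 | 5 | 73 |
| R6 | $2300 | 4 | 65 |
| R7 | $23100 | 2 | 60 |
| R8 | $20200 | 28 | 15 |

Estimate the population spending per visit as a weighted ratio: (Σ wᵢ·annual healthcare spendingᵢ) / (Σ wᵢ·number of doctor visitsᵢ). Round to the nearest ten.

1370

Σ wᵢ·y = 8600×45 + 10500×9 + 7700×10 + 23800×44 + 19500×73 + 2300×65 + 23100×60 + 20200×15
  = 387000 + 94500 + 77000 + 1047200 + 1423500 + 149500 + 1386000 + 303000 = 4867700
Σ wᵢ·x = 18×45 + 10×9 + 20×10 + 29×44 + 5×73 + 4×65 + 2×60 + 28×15
  = 3541
Ratio = 4867700 / 3541 = 1374.6682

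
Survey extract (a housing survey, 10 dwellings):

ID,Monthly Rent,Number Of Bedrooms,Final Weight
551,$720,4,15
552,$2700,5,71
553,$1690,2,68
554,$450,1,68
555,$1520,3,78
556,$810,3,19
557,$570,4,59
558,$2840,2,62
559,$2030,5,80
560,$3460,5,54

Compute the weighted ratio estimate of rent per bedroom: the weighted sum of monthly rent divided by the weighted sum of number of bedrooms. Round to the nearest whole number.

Σ wᵢ·y = 720×15 + 2700×71 + 1690×68 + 450×68 + 1520×78 + 810×19 + 570×59 + 2840×62 + 2030×80 + 3460×54
  = 10800 + 191700 + 114920 + 30600 + 118560 + 15390 + 33630 + 176080 + 162400 + 186840 = 1040920
Σ wᵢ·x = 4×15 + 5×71 + 2×68 + 1×68 + 3×78 + 3×19 + 4×59 + 2×62 + 5×80 + 5×54
  = 1940
Ratio = 1040920 / 1940 = 536.5567

537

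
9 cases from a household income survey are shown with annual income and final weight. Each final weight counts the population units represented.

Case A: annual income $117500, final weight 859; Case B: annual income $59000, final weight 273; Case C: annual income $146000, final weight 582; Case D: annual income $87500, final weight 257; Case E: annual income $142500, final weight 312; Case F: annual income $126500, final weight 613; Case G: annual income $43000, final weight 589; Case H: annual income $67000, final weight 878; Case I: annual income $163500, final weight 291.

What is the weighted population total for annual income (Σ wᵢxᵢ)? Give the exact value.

Weighted total = 117500×859 + 59000×273 + 146000×582 + 87500×257 + 142500×312 + 126500×613 + 43000×589 + 67000×878 + 163500×291
  = 100932500 + 16107000 + 84972000 + 22487500 + 44460000 + 77544500 + 25327000 + 58826000 + 47578500 = 478235000

478235000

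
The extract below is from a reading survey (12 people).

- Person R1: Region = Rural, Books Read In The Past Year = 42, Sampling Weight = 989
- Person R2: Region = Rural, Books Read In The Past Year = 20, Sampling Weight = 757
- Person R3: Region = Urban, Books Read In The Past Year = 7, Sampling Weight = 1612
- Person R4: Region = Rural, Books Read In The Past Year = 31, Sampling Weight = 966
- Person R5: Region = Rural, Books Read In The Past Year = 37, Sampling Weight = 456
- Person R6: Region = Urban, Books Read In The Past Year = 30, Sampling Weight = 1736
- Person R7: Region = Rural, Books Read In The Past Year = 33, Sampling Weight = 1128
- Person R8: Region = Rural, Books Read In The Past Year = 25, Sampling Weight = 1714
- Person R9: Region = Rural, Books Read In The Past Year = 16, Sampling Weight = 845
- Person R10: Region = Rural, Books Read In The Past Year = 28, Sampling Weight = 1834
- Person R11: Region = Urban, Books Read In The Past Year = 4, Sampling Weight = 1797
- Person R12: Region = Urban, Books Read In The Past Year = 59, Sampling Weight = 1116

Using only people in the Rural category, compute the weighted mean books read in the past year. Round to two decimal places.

Rural rows: R1, R2, R4, R5, R7, R8, R9, R10
Weighted sum = 248442
Sum of weights = 8689
Weighted mean = 248442 / 8689 = 28.592703

28.59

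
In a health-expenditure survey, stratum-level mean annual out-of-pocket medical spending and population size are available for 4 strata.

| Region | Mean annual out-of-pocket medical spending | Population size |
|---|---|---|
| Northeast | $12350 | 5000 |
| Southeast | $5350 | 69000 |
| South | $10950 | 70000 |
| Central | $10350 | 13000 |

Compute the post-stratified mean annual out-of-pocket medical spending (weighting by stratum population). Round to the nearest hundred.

Σ Nₕ·x̄ₕ = 12350×5000 + 5350×69000 + 10950×70000 + 10350×13000
  = 1331950000
Σ Nₕ = 5000 + 69000 + 70000 + 13000 = 157000
Overall mean = 1331950000 / 157000 = 8483.758

8500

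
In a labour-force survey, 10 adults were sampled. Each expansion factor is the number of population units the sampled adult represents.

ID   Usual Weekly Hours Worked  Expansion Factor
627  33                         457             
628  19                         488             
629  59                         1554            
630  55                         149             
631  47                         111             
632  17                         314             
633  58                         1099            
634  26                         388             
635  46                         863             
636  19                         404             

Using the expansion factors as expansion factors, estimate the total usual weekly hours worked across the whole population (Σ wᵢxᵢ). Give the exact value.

255993

Weighted total = 33×457 + 19×488 + 59×1554 + 55×149 + 47×111 + 17×314 + 58×1099 + 26×388 + 46×863 + 19×404
  = 15081 + 9272 + 91686 + 8195 + 5217 + 5338 + 63742 + 10088 + 39698 + 7676 = 255993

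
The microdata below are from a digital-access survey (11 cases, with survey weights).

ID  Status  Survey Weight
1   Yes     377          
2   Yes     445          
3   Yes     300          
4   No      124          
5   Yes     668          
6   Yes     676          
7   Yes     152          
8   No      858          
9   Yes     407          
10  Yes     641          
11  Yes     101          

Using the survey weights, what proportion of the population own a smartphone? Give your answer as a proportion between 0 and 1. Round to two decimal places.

Sum of weights for 'Yes' = 377 + 445 + 300 + 668 + 676 + 152 + 407 + 641 + 101 = 3767
Total weight = 377 + 445 + 300 + 124 + 668 + 676 + 152 + 858 + 407 + 641 + 101 = 4749
Weighted proportion = 3767 / 4749 = 0.79321963

0.79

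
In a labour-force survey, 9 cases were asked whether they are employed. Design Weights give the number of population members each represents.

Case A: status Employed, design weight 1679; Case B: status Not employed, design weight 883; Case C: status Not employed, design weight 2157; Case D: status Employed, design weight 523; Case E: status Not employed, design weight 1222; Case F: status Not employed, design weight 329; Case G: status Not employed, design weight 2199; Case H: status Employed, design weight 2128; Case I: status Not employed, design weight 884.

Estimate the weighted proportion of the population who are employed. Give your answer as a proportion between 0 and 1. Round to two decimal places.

0.36

Sum of weights for 'Employed' = 1679 + 523 + 2128 = 4330
Total weight = 1679 + 883 + 2157 + 523 + 1222 + 329 + 2199 + 2128 + 884 = 12004
Weighted proportion = 4330 / 12004 = 0.3607131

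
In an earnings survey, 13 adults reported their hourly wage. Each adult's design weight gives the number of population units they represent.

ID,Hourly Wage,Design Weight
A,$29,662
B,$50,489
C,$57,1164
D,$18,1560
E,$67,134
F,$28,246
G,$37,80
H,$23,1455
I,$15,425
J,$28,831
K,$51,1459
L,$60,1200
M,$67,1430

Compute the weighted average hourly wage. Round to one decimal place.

41.5

Weighted sum = 462229
Sum of weights = 11135
Weighted mean = 462229 / 11135 = 41.511361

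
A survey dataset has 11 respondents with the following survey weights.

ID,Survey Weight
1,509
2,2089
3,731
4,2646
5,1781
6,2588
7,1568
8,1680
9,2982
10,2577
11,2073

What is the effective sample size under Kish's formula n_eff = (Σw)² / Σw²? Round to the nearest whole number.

10

Σ wᵢ = 509 + 2089 + 731 + 2646 + 1781 + 2588 + 1568 + 1680 + 2982 + 2577 + 2073 = 21224
Σ wᵢ² = 47139990
n_eff = 21224² / 47139990 = 450458176 / 47139990 = 9.5557546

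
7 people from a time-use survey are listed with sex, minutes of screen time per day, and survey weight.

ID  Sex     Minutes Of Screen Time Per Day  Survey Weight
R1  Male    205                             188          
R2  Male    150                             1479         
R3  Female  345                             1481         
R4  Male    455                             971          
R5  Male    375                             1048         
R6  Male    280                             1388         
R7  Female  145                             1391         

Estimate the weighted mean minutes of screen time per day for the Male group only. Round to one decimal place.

292.4

Male rows: R1, R2, R4, R5, R6
Weighted sum = 205×188 + 150×1479 + 455×971 + 375×1048 + 280×1388
  = 38540 + 221850 + 441805 + 393000 + 388640 = 1483835
Sum of weights = 188 + 1479 + 971 + 1048 + 1388 = 5074
Weighted mean = 1483835 / 5074 = 292.4389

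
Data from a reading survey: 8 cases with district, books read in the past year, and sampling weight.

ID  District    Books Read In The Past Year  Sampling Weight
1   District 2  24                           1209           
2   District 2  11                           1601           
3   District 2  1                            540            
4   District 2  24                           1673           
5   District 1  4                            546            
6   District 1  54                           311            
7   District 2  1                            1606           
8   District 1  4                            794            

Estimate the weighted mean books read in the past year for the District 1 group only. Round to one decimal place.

13.4

District 1 rows: 5, 6, 8
Weighted sum = 4×546 + 54×311 + 4×794
  = 2184 + 16794 + 3176 = 22154
Sum of weights = 1651
Weighted mean = 22154 / 1651 = 13.418534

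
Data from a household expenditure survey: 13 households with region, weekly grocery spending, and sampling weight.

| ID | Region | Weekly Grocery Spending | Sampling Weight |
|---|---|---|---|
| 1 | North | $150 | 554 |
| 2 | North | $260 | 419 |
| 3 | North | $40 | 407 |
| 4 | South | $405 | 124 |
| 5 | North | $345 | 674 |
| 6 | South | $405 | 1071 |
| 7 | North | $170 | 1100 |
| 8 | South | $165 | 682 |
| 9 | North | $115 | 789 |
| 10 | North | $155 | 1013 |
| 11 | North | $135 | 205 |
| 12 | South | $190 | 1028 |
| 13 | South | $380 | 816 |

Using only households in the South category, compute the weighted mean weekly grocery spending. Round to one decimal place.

296.1

South rows: 4, 6, 8, 12, 13
Weighted sum = 405×124 + 405×1071 + 165×682 + 190×1028 + 380×816
  = 50220 + 433755 + 112530 + 195320 + 310080 = 1101905
Sum of weights = 124 + 1071 + 682 + 1028 + 816 = 3721
Weighted mean = 1101905 / 3721 = 296.13142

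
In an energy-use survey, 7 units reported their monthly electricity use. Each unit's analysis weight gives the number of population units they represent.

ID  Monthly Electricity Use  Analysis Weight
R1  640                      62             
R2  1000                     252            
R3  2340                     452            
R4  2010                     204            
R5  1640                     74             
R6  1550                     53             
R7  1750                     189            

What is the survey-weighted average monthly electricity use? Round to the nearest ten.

Weighted sum = 2293660
Sum of weights = 62 + 252 + 452 + 204 + 74 + 53 + 189 = 1286
Weighted mean = 2293660 / 1286 = 1783.5614

1780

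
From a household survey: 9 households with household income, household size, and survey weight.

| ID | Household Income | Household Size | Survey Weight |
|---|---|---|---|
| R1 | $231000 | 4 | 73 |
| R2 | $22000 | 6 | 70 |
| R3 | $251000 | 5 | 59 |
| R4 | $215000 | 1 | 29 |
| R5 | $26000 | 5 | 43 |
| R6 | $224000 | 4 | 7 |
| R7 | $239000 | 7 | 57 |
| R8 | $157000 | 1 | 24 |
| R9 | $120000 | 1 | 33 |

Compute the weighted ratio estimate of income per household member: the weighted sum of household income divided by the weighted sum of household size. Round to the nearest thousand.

Σ wᵢ·y = 63484000
Σ wᵢ·x = 4×73 + 6×70 + 5×59 + 1×29 + 5×43 + 4×7 + 7×57 + 1×24 + 1×33
  = 292 + 420 + 295 + 29 + 215 + 28 + 399 + 24 + 33 = 1735
Ratio = 63484000 / 1735 = 36590.202

37000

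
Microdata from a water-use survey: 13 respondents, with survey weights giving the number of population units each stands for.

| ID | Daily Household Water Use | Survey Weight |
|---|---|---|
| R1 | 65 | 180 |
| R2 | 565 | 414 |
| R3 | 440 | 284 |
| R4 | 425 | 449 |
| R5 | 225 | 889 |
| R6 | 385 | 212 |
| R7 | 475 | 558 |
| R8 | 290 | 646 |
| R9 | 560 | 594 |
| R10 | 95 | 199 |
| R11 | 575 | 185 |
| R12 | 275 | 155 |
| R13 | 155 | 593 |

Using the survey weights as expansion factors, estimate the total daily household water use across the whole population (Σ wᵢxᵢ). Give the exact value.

1887890

Weighted total = 1887890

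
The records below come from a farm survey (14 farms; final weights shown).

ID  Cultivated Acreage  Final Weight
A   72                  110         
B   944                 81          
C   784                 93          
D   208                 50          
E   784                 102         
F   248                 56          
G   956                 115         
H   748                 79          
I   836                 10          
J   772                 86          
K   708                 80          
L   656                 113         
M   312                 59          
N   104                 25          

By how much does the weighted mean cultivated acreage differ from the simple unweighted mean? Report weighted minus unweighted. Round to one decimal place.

Unweighted sum = 8132
Unweighted mean = 8132 / 14 = 580.85714
Weighted sum = 657112
Sum of weights = 1059
Weighted mean = 657112 / 1059 = 620.50236
Difference (weighted minus unweighted) = 39.645218

39.6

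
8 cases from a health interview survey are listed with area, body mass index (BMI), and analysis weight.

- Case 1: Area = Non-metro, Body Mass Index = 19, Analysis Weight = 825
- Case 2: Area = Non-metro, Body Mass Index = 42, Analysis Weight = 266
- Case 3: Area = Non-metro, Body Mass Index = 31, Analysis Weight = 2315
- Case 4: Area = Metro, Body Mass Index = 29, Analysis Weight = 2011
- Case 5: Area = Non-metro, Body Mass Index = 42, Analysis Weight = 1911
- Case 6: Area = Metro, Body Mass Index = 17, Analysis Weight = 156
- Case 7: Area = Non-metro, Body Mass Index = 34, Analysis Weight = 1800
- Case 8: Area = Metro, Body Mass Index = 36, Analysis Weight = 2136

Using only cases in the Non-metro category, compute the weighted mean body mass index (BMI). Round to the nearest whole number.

Non-metro rows: 1, 2, 3, 5, 7
Weighted sum = 19×825 + 42×266 + 31×2315 + 42×1911 + 34×1800
  = 240074
Sum of weights = 7117
Weighted mean = 240074 / 7117 = 33.732472

34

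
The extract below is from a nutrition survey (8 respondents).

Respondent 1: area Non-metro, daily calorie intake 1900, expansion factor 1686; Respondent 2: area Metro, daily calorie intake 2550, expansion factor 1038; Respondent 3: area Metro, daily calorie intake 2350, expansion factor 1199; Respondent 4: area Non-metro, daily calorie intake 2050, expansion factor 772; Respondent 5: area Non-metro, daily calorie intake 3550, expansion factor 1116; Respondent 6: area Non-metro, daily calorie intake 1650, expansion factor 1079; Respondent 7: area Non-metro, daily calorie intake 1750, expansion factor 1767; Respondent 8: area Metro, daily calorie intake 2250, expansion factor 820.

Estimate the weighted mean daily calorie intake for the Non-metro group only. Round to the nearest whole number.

2122

Non-metro rows: 1, 4, 5, 6, 7
Weighted sum = 1900×1686 + 2050×772 + 3550×1116 + 1650×1079 + 1750×1767
  = 3203400 + 1582600 + 3961800 + 1780350 + 3092250 = 13620400
Sum of weights = 1686 + 772 + 1116 + 1079 + 1767 = 6420
Weighted mean = 13620400 / 6420 = 2121.5576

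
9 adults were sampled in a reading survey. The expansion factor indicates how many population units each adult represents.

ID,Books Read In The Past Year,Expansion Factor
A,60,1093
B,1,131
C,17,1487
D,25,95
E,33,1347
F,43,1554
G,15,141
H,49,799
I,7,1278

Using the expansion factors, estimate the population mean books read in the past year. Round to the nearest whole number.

Weighted sum = 60×1093 + 1×131 + 17×1487 + 25×95 + 33×1347 + 43×1554 + 15×141 + 49×799 + 7×1278
  = 65580 + 131 + 25279 + 2375 + 44451 + 66822 + 2115 + 39151 + 8946 = 254850
Sum of weights = 1093 + 131 + 1487 + 95 + 1347 + 1554 + 141 + 799 + 1278 = 7925
Weighted mean = 254850 / 7925 = 32.157729

32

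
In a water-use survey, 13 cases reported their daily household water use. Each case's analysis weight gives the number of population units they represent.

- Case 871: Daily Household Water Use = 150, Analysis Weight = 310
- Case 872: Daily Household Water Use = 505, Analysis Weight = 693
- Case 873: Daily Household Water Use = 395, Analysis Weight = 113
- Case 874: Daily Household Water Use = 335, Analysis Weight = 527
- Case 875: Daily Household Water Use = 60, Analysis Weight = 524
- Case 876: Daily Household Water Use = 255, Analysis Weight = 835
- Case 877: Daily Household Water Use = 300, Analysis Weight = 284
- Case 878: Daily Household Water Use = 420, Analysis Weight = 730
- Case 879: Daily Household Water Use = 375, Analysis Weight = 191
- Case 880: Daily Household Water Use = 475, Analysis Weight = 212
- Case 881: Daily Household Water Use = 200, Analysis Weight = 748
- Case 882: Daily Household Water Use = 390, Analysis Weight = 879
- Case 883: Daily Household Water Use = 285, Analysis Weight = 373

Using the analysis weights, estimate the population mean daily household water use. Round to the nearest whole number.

Weighted sum = 2024850
Sum of weights = 6419
Weighted mean = 2024850 / 6419 = 315.44633

315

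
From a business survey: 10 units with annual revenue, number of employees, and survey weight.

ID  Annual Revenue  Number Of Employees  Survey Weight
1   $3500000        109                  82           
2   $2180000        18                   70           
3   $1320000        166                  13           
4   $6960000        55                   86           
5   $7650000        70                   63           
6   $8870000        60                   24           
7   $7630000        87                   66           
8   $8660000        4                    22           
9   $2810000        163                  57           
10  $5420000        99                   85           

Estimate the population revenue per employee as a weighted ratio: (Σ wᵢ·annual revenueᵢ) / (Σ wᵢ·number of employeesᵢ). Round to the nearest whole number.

65956

Σ wᵢ·y = 3500000×82 + 2180000×70 + 1320000×13 + 6960000×86 + 7650000×63 + 8870000×24 + 7630000×66 + 8660000×22 + 2810000×57 + 5420000×85
  = 287000000 + 152600000 + 17160000 + 598560000 + 481950000 + 212880000 + 503580000 + 190520000 + 160170000 + 460700000 = 3065120000
Σ wᵢ·x = 109×82 + 18×70 + 166×13 + 55×86 + 70×63 + 60×24 + 87×66 + 4×22 + 163×57 + 99×85
  = 8938 + 1260 + 2158 + 4730 + 4410 + 1440 + 5742 + 88 + 9291 + 8415 = 46472
Ratio = 3065120000 / 46472 = 65956.275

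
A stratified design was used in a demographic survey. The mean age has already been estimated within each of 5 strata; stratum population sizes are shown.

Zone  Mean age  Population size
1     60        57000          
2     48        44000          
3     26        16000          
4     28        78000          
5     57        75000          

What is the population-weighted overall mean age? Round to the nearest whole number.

Σ Nₕ·x̄ₕ = 60×57000 + 48×44000 + 26×16000 + 28×78000 + 57×75000
  = 12407000
Σ Nₕ = 57000 + 44000 + 16000 + 78000 + 75000 = 270000
Overall mean = 12407000 / 270000 = 45.951852

46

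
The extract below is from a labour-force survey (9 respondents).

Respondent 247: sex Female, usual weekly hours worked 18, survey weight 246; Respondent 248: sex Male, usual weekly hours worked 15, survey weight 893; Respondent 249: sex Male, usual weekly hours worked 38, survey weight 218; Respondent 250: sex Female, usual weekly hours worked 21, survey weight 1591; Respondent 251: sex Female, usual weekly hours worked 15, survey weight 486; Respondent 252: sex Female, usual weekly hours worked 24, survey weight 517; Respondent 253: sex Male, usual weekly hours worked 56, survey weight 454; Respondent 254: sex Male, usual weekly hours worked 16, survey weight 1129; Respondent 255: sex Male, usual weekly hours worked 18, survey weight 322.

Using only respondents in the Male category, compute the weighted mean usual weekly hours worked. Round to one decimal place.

Male rows: 248, 249, 253, 254, 255
Weighted sum = 15×893 + 38×218 + 56×454 + 16×1129 + 18×322
  = 70963
Sum of weights = 893 + 218 + 454 + 1129 + 322 = 3016
Weighted mean = 70963 / 3016 = 23.528846

23.5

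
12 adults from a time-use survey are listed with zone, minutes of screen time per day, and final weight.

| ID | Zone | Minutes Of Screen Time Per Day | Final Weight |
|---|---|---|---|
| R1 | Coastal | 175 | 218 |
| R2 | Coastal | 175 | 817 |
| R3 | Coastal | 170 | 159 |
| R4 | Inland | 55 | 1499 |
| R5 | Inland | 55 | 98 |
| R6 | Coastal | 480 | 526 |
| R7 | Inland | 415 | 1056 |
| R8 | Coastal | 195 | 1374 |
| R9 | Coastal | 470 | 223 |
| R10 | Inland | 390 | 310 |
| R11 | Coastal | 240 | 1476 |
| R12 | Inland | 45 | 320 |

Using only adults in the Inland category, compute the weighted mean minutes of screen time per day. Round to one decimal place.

Inland rows: R4, R5, R7, R10, R12
Weighted sum = 55×1499 + 55×98 + 415×1056 + 390×310 + 45×320
  = 82445 + 5390 + 438240 + 120900 + 14400 = 661375
Sum of weights = 1499 + 98 + 1056 + 310 + 320 = 3283
Weighted mean = 661375 / 3283 = 201.45446

201.5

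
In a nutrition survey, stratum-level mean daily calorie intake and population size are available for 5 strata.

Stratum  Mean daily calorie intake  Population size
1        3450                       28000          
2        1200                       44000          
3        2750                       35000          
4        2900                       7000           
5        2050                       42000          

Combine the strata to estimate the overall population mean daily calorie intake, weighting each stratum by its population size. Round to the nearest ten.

2260

Σ Nₕ·x̄ₕ = 3450×28000 + 1200×44000 + 2750×35000 + 2900×7000 + 2050×42000
  = 96600000 + 52800000 + 96250000 + 20300000 + 86100000 = 352050000
Σ Nₕ = 28000 + 44000 + 35000 + 7000 + 42000 = 156000
Overall mean = 352050000 / 156000 = 2256.7308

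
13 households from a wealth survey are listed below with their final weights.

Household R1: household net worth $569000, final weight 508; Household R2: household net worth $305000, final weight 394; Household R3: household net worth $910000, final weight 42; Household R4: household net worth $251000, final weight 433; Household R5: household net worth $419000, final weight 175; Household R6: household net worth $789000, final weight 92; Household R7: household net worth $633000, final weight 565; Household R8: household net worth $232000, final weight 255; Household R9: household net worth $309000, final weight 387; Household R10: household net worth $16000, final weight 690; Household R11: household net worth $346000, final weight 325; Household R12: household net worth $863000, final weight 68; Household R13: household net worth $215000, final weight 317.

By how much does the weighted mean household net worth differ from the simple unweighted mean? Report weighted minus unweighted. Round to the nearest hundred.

-100300

Unweighted sum = 5857000
Unweighted mean = 5857000 / 13 = 450538.46
Weighted sum = 1488755000
Sum of weights = 4251
Weighted mean = 1488755000 / 4251 = 350212.89
Difference (weighted minus unweighted) = -100325.57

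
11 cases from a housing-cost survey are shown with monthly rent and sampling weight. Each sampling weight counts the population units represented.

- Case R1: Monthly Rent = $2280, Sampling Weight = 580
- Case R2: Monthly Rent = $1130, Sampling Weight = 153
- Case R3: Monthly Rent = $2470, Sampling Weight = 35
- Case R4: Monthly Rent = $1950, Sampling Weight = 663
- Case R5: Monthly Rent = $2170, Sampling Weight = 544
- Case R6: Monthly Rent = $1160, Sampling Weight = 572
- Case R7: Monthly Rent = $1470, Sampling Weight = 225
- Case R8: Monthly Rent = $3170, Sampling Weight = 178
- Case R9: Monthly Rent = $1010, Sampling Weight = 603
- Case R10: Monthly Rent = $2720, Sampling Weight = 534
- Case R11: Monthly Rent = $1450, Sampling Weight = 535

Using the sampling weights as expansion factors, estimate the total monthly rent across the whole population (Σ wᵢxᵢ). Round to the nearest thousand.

Weighted total = 8450860

8451000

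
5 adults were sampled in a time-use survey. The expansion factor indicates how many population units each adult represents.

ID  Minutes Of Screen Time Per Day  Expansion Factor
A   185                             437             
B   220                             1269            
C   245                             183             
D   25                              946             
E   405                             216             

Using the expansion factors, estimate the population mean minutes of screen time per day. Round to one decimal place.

Weighted sum = 185×437 + 220×1269 + 245×183 + 25×946 + 405×216
  = 80845 + 279180 + 44835 + 23650 + 87480 = 515990
Sum of weights = 437 + 1269 + 183 + 946 + 216 = 3051
Weighted mean = 515990 / 3051 = 169.1216

169.1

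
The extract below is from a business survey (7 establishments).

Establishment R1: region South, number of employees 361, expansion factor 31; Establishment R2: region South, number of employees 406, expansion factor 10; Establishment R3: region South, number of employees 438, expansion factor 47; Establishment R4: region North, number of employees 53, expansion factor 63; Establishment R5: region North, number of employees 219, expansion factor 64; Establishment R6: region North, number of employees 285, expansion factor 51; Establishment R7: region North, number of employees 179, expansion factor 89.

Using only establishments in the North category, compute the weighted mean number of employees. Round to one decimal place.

North rows: R4, R5, R6, R7
Weighted sum = 47821
Sum of weights = 63 + 64 + 51 + 89 = 267
Weighted mean = 47821 / 267 = 179.10487

179.1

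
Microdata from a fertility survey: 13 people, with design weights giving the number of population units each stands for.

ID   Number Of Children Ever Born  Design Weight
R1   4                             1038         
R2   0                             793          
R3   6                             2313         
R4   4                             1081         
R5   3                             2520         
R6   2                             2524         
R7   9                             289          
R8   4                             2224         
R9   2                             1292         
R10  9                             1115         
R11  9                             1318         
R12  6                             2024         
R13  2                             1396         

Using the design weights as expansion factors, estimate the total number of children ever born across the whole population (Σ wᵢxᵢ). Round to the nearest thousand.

Weighted total = 85876

86000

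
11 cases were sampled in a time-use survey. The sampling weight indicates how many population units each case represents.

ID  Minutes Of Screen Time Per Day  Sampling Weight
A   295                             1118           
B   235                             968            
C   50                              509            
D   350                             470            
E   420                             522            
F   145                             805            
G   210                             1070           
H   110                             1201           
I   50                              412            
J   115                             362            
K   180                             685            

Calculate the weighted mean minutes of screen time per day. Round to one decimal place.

Weighted sum = 295×1118 + 235×968 + 50×509 + 350×470 + 420×522 + 145×805 + 210×1070 + 110×1201 + 50×412 + 115×362 + 180×685
  = 329810 + 227480 + 25450 + 164500 + 219240 + 116725 + 224700 + 132110 + 20600 + 41630 + 123300 = 1625545
Sum of weights = 1118 + 968 + 509 + 470 + 522 + 805 + 1070 + 1201 + 412 + 362 + 685 = 8122
Weighted mean = 1625545 / 8122 = 200.14098

200.1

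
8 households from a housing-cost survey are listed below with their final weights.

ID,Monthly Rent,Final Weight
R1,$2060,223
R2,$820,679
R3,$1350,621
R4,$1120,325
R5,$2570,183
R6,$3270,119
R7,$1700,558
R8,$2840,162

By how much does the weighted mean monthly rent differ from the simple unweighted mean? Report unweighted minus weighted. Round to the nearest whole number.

403

Unweighted sum = 2060 + 820 + 1350 + 1120 + 2570 + 3270 + 1700 + 2840 = 15730
Unweighted mean = 15730 / 8 = 1966.25
Weighted sum = 2060×223 + 820×679 + 1350×621 + 1120×325 + 2570×183 + 3270×119 + 1700×558 + 2840×162
  = 4486630
Sum of weights = 2870
Weighted mean = 4486630 / 2870 = 1563.2857
Difference (unweighted minus weighted) = 402.96429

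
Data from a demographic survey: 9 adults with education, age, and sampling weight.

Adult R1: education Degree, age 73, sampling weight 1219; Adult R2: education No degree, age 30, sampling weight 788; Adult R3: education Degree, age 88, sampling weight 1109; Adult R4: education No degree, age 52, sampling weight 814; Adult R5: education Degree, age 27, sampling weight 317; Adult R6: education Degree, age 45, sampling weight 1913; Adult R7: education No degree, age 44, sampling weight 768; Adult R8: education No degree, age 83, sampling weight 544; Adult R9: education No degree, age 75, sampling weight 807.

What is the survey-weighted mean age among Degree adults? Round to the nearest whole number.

Degree rows: R1, R3, R5, R6
Weighted sum = 73×1219 + 88×1109 + 27×317 + 45×1913
  = 281223
Sum of weights = 4558
Weighted mean = 281223 / 4558 = 61.698771

62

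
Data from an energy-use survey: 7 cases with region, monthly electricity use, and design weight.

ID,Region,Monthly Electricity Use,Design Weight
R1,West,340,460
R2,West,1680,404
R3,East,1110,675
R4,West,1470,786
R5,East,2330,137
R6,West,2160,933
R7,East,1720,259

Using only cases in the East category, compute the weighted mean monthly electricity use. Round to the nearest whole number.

1414

East rows: R3, R5, R7
Weighted sum = 1110×675 + 2330×137 + 1720×259
  = 749250 + 319210 + 445480 = 1513940
Sum of weights = 675 + 137 + 259 = 1071
Weighted mean = 1513940 / 1071 = 1413.5761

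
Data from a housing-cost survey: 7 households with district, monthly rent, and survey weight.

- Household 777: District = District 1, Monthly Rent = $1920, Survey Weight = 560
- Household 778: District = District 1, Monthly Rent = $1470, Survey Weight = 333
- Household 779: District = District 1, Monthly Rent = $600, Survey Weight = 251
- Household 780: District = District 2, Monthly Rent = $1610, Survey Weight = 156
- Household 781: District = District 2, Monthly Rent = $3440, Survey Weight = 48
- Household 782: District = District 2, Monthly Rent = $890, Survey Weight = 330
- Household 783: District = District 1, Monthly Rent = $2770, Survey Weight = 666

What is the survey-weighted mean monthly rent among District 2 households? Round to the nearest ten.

District 2 rows: 780, 781, 782
Weighted sum = 1610×156 + 3440×48 + 890×330
  = 251160 + 165120 + 293700 = 709980
Sum of weights = 156 + 48 + 330 = 534
Weighted mean = 709980 / 534 = 1329.5506

1330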